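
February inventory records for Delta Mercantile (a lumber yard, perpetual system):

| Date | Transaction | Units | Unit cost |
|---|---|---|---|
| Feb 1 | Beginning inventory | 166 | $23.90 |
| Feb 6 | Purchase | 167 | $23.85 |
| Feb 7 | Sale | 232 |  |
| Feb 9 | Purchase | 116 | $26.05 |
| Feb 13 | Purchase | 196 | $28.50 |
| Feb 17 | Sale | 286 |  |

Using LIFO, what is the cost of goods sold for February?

COGS = $13,466.95

Feb 7, 232 sold [LIFO — newest first]: 167 @ $23.85 + 65 @ $23.90 = $5,536.45
Feb 17, 286 sold [LIFO — newest first]: 196 @ $28.50 + 90 @ $26.05 = $7,930.50
Total COGS = $5,536.45 + $7,930.50 = $13,466.95
Ending inventory: 101 @ $23.90 + 26 @ $26.05 = $3,091.20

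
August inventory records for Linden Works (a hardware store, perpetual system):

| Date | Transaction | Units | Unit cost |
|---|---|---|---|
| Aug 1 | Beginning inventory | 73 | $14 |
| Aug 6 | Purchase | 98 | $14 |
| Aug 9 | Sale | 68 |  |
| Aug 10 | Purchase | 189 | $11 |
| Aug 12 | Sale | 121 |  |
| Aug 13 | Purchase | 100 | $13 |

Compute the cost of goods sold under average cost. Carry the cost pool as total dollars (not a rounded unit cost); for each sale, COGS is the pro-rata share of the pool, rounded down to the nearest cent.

COGS = $2,411.04

After Aug 1: 73 on hand, pool $1,022.00 (≈ $14.0000 each)
After Aug 6: 171 on hand, pool $2,394.00 (≈ $14.0000 each)
Aug 9, sell 68: 68/171 × $2,394.00 → $952.00
After Aug 10: 292 on hand, pool $3,521.00 (≈ $12.0582 each)
Aug 12, sell 121: 121/292 × $3,521.00 → $1,459.04
After Aug 13: 271 on hand, pool $3,361.96 (≈ $12.4058 each)
Total COGS = $952.00 + $1,459.04 = $2,411.04
Ending inventory (cost pool remaining) = $3,361.96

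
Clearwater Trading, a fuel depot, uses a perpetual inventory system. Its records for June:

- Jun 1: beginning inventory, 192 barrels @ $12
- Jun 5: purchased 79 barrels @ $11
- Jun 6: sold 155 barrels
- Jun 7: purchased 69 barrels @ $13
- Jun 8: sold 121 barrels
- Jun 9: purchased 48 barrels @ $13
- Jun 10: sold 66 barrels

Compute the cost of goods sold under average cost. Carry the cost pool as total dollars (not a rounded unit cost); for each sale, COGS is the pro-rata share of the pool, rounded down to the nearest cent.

COGS = $4,117.28

After Jun 1: 192 on hand, pool $2,304.00 (≈ $12.0000 each)
After Jun 5: 271 on hand, pool $3,173.00 (≈ $11.7085 each)
Jun 6, sell 155: 155/271 × $3,173.00 → $1,814.81
After Jun 7: 185 on hand, pool $2,255.19 (≈ $12.1902 each)
Jun 8, sell 121: 121/185 × $2,255.19 → $1,475.01
After Jun 9: 112 on hand, pool $1,404.18 (≈ $12.5373 each)
Jun 10, sell 66: 66/112 × $1,404.18 → $827.46
Total COGS = $1,814.81 + $1,475.01 + $827.46 = $4,117.28
Ending inventory (cost pool remaining) = $576.72
Check: goods available $4,694.00 = COGS $4,117.28 + ending $576.72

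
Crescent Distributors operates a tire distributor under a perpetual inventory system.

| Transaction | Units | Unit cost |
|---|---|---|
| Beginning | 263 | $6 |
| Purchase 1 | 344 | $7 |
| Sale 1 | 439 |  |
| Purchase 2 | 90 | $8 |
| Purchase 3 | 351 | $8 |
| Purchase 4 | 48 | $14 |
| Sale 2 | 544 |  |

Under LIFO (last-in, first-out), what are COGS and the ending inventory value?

Sale 1 (439) [LIFO — newest first]: 344 @ $7 + 95 @ $6 = $2,978
Sale 2 (544) [LIFO — newest first]: 48 @ $14 + 351 @ $8 + 90 @ $8 + 55 @ $6 = $4,530
Total COGS = $2,978 + $4,530 = $7,508
Ending inventory: 113 @ $6 = $678
Check: goods available $8,186 = COGS $7,508 + ending $678

COGS = $7,508; ending inventory = $678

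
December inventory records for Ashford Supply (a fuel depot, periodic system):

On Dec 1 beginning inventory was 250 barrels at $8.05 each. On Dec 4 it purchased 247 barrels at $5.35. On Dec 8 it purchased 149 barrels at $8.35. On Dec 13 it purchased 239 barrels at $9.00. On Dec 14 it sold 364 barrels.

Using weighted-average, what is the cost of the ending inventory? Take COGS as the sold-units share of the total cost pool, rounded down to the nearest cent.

Dec 14, sell 364: 364/885 × $6,729.10 → $2,767.67
Ending inventory (cost pool remaining) = $3,961.43

Ending inventory = $3,961.43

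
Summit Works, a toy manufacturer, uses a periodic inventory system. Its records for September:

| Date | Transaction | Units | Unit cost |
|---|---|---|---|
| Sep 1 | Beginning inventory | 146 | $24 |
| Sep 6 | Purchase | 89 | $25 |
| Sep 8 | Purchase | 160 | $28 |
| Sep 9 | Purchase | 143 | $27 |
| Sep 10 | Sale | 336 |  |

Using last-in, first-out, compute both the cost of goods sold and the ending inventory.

COGS = $9,166; ending inventory = $4,904

Sep 10, 336 sold [LIFO — newest first]: 143 @ $27 + 160 @ $28 + 33 @ $25 = $9,166
Ending inventory: 146 @ $24 + 56 @ $25 = $4,904
Check: goods available $14,070 = COGS $9,166 + ending $4,904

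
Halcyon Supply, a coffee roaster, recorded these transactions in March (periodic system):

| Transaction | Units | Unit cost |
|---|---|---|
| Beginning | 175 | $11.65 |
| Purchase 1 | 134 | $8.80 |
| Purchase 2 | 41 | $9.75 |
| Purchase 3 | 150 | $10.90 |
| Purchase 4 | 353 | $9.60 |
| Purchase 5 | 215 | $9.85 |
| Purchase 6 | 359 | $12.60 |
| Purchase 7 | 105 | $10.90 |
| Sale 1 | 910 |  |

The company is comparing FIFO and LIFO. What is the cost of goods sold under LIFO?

COGS = $10,003.25

FIFO COGS: 175 @ $11.65 + 134 @ $8.80 + 41 @ $9.75 + 150 @ $10.90 + 353 @ $9.60 + 57 @ $9.85 = $9,202.95
LIFO COGS: 105 @ $10.90 + 359 @ $12.60 + 215 @ $9.85 + 231 @ $9.60 = $10,003.25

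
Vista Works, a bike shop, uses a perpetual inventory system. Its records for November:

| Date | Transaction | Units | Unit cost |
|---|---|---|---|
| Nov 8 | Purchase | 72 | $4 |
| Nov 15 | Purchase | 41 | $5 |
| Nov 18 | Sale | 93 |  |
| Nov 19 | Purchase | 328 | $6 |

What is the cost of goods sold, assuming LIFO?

COGS = $413

Nov 18, 93 sold [LIFO — newest first]: 41 @ $5 + 52 @ $4 = $413
Ending inventory: 20 @ $4 + 328 @ $6 = $2,048
Check: goods available $2,461 = COGS $413 + ending $2,048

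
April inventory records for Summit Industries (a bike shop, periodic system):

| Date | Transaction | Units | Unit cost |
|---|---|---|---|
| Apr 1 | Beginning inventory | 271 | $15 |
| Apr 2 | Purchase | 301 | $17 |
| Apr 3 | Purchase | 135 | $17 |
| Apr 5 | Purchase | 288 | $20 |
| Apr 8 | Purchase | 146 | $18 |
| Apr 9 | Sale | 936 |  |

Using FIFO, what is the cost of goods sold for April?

COGS = $16,057

Apr 9, 936 sold [FIFO — oldest first]: 271 @ $15 + 301 @ $17 + 135 @ $17 + 229 @ $20 = $16,057
Ending inventory: 59 @ $20 + 146 @ $18 = $3,808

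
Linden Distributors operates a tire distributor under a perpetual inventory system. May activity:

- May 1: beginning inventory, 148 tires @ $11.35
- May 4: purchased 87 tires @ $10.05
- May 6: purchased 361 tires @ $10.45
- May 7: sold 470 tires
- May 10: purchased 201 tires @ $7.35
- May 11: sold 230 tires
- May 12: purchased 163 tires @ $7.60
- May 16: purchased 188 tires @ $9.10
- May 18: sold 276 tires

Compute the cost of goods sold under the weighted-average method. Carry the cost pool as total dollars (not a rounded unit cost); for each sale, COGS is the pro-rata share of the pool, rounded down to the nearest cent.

COGS = $9,300.53

After May 1: 148 on hand, pool $1,679.80 (≈ $11.3500 each)
After May 4: 235 on hand, pool $2,554.15 (≈ $10.8687 each)
After May 6: 596 on hand, pool $6,326.60 (≈ $10.6151 each)
May 7, sell 470: 470/596 × $6,326.60 → $4,989.09
After May 10: 327 on hand, pool $2,814.86 (≈ $8.6081 each)
May 11, sell 230: 230/327 × $2,814.86 → $1,979.87
After May 12: 260 on hand, pool $2,073.79 (≈ $7.9761 each)
After May 16: 448 on hand, pool $3,784.59 (≈ $8.4477 each)
May 18, sell 276: 276/448 × $3,784.59 → $2,331.57
Total COGS = $4,989.09 + $1,979.87 + $2,331.57 = $9,300.53
Ending inventory (cost pool remaining) = $1,453.02
Check: goods available $10,753.55 = COGS $9,300.53 + ending $1,453.02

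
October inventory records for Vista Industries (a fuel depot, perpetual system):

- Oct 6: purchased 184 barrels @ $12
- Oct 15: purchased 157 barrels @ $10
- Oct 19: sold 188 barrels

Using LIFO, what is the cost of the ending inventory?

Oct 19, 188 sold [LIFO — newest first]: 157 @ $10 + 31 @ $12 = $1,942
Ending inventory: 153 @ $12 = $1,836
Check: goods available $3,778 = COGS $1,942 + ending $1,836

Ending inventory = $1,836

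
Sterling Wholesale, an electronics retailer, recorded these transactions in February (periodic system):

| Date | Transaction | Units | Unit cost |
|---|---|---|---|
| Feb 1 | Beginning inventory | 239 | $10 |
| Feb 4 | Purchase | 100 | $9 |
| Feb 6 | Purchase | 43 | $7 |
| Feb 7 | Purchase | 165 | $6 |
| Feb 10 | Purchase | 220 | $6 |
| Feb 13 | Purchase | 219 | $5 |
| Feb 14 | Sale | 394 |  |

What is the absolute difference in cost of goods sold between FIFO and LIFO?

FIFO COGS: 239 @ $10 + 100 @ $9 + 43 @ $7 + 12 @ $6 = $3,663
LIFO COGS: 219 @ $5 + 175 @ $6 = $2,145
Difference = |$3,663 − $2,145| = $1,518

$1,518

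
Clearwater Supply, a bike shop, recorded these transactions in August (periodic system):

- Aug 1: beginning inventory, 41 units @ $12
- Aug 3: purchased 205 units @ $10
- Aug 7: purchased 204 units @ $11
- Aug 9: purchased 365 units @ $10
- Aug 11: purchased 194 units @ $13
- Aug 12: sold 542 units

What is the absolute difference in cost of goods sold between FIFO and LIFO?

FIFO COGS: 41 @ $12 + 205 @ $10 + 204 @ $11 + 92 @ $10 = $5,706
LIFO COGS: 194 @ $13 + 348 @ $10 = $6,002
Difference = |$5,706 − $6,002| = $296

$296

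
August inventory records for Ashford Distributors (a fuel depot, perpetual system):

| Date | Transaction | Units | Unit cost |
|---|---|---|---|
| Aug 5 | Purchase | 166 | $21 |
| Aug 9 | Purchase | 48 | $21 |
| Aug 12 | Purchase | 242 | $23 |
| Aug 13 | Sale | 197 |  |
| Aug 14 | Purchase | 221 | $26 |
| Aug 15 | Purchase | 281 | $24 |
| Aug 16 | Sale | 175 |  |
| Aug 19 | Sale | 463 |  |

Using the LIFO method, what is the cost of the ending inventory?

Aug 13, 197 sold [LIFO — newest first]: 197 @ $23 = $4,531
Aug 16, 175 sold [LIFO — newest first]: 175 @ $24 = $4,200
Aug 19, 463 sold [LIFO — newest first]: 106 @ $24 + 221 @ $26 + 45 @ $23 + 48 @ $21 + 43 @ $21 = $11,236
Total COGS = $4,531 + $4,200 + $11,236 = $19,967
Ending inventory: 123 @ $21 = $2,583
Check: goods available $22,550 = COGS $19,967 + ending $2,583

Ending inventory = $2,583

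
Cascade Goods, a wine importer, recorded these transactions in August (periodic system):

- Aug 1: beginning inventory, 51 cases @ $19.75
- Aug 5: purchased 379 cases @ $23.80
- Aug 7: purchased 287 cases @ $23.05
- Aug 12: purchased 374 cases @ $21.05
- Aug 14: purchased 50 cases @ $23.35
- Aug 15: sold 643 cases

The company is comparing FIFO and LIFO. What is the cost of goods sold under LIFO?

FIFO COGS: 51 @ $19.75 + 379 @ $23.80 + 213 @ $23.05 = $14,937.10
LIFO COGS: 50 @ $23.35 + 374 @ $21.05 + 219 @ $23.05 = $14,088.15

COGS = $14,088.15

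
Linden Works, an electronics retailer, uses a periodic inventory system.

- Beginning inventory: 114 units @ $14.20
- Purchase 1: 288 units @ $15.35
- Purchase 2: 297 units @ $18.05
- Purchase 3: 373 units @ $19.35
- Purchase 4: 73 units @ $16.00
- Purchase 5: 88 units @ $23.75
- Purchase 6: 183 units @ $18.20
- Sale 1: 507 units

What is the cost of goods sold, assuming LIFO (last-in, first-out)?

Sale 1 (507) [LIFO — newest first]: 183 @ $18.20 + 88 @ $23.75 + 73 @ $16.00 + 163 @ $19.35 = $9,742.65
Ending inventory: 114 @ $14.20 + 288 @ $15.35 + 297 @ $18.05 + 210 @ $19.35 = $15,463.95
Check: goods available $25,206.60 = COGS $9,742.65 + ending $15,463.95

COGS = $9,742.65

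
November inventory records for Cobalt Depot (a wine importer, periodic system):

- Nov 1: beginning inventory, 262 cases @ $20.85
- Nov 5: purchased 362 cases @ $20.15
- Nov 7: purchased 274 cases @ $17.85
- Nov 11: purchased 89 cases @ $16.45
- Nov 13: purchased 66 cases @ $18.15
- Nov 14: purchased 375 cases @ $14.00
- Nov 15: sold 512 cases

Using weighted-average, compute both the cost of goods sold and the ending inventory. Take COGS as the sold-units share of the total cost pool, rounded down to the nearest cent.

Nov 15, sell 512: 512/1428 × $25,559.85 → $9,164.31
Ending inventory (cost pool remaining) = $16,395.54
Check: goods available $25,559.85 = COGS $9,164.31 + ending $16,395.54

COGS = $9,164.31; ending inventory = $16,395.54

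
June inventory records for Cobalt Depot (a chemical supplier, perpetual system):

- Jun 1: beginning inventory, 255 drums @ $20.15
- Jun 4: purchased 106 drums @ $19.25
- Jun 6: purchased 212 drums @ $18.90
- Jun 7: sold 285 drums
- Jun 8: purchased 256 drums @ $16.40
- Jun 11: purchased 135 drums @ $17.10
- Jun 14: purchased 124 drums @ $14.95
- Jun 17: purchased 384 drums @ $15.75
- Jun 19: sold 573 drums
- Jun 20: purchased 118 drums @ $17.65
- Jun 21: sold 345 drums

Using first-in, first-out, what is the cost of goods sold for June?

COGS = $21,357.50

Jun 7, 285 sold [FIFO — oldest first]: 255 @ $20.15 + 30 @ $19.25 = $5,715.75
Jun 19, 573 sold [FIFO — oldest first]: 76 @ $19.25 + 212 @ $18.90 + 256 @ $16.40 + 29 @ $17.10 = $10,164.10
Jun 21, 345 sold [FIFO — oldest first]: 106 @ $17.10 + 124 @ $14.95 + 115 @ $15.75 = $5,477.65
Total COGS = $5,715.75 + $10,164.10 + $5,477.65 = $21,357.50
Ending inventory: 269 @ $15.75 + 118 @ $17.65 = $6,319.45
Check: goods available $27,676.95 = COGS $21,357.50 + ending $6,319.45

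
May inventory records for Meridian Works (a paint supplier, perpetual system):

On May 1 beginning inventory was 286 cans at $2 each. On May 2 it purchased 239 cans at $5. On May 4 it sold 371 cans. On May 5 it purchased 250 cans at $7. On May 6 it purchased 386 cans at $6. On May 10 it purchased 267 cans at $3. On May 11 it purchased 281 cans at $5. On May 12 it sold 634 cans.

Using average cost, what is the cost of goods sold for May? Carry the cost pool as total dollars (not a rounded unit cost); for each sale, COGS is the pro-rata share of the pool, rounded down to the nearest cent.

COGS = $4,466.21

After May 1: 286 on hand, pool $572.00 (≈ $2.0000 each)
After May 2: 525 on hand, pool $1,767.00 (≈ $3.3657 each)
May 4, sell 371: 371/525 × $1,767.00 → $1,248.68
After May 5: 404 on hand, pool $2,268.32 (≈ $5.6147 each)
After May 6: 790 on hand, pool $4,584.32 (≈ $5.8029 each)
After May 10: 1057 on hand, pool $5,385.32 (≈ $5.0949 each)
After May 11: 1338 on hand, pool $6,790.32 (≈ $5.0750 each)
May 12, sell 634: 634/1338 × $6,790.32 → $3,217.53
Total COGS = $1,248.68 + $3,217.53 = $4,466.21
Ending inventory (cost pool remaining) = $3,572.79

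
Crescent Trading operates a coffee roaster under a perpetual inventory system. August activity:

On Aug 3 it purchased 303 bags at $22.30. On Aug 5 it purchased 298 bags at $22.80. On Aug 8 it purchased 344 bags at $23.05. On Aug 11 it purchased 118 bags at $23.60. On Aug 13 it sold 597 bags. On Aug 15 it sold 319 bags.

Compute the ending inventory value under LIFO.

Ending inventory = $3,278.10

Aug 13, 597 sold [LIFO — newest first]: 118 @ $23.60 + 344 @ $23.05 + 135 @ $22.80 = $13,792.00
Aug 15, 319 sold [LIFO — newest first]: 163 @ $22.80 + 156 @ $22.30 = $7,195.20
Total COGS = $13,792.00 + $7,195.20 = $20,987.20
Ending inventory: 147 @ $22.30 = $3,278.10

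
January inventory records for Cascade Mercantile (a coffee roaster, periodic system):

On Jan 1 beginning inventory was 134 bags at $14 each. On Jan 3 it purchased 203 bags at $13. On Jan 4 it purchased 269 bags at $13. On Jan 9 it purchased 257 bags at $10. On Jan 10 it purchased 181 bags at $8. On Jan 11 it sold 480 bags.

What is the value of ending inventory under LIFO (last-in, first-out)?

Ending inventory = $7,466

Jan 11, 480 sold [LIFO — newest first]: 181 @ $8 + 257 @ $10 + 42 @ $13 = $4,564
Ending inventory: 134 @ $14 + 203 @ $13 + 227 @ $13 = $7,466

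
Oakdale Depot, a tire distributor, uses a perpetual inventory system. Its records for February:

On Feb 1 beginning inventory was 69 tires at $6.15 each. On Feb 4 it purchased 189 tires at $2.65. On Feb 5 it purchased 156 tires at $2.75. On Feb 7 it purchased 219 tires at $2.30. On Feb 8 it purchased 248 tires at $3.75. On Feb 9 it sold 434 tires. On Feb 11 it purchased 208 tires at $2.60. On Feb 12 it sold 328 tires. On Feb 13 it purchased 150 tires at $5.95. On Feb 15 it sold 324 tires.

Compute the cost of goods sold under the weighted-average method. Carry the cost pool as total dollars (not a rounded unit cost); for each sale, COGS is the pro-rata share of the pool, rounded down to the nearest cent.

COGS = $3,621.81

After Feb 1: 69 on hand, pool $424.35 (≈ $6.1500 each)
After Feb 4: 258 on hand, pool $925.20 (≈ $3.5860 each)
After Feb 5: 414 on hand, pool $1,354.20 (≈ $3.2710 each)
After Feb 7: 633 on hand, pool $1,857.90 (≈ $2.9351 each)
After Feb 8: 881 on hand, pool $2,787.90 (≈ $3.1645 each)
Feb 9, sell 434: 434/881 × $2,787.90 → $1,373.38
After Feb 11: 655 on hand, pool $1,955.32 (≈ $2.9852 each)
Feb 12, sell 328: 328/655 × $1,955.32 → $979.15
After Feb 13: 477 on hand, pool $1,868.67 (≈ $3.9175 each)
Feb 15, sell 324: 324/477 × $1,868.67 → $1,269.28
Total COGS = $1,373.38 + $979.15 + $1,269.28 = $3,621.81
Ending inventory (cost pool remaining) = $599.39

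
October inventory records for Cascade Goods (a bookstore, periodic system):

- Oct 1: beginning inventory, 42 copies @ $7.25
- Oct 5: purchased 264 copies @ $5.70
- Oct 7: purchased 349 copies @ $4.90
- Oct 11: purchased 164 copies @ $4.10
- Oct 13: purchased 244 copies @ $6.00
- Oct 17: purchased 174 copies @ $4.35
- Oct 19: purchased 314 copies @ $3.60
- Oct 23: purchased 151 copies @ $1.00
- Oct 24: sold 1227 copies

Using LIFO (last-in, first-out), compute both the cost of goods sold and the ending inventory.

COGS = $5,056.70; ending inventory = $2,637.40

Oct 24, 1227 sold [LIFO — newest first]: 151 @ $1.00 + 314 @ $3.60 + 174 @ $4.35 + 244 @ $6.00 + 164 @ $4.10 + 180 @ $4.90 = $5,056.70
Ending inventory: 42 @ $7.25 + 264 @ $5.70 + 169 @ $4.90 = $2,637.40
Check: goods available $7,694.10 = COGS $5,056.70 + ending $2,637.40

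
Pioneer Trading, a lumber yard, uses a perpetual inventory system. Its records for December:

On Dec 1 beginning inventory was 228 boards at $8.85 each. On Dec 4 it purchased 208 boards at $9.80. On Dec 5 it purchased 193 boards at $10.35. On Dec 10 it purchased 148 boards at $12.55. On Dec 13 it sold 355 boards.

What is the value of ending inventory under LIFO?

Dec 13, 355 sold [LIFO — newest first]: 148 @ $12.55 + 193 @ $10.35 + 14 @ $9.80 = $3,992.15
Ending inventory: 228 @ $8.85 + 194 @ $9.80 = $3,919.00

Ending inventory = $3,919.00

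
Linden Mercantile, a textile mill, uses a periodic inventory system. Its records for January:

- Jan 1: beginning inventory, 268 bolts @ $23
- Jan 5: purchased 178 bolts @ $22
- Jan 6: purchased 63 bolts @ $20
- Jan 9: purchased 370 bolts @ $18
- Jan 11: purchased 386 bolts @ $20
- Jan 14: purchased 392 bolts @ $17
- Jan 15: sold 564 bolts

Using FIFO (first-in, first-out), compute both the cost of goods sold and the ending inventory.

Jan 15, 564 sold [FIFO — oldest first]: 268 @ $23 + 178 @ $22 + 63 @ $20 + 55 @ $18 = $12,330
Ending inventory: 315 @ $18 + 386 @ $20 + 392 @ $17 = $20,054
Check: goods available $32,384 = COGS $12,330 + ending $20,054

COGS = $12,330; ending inventory = $20,054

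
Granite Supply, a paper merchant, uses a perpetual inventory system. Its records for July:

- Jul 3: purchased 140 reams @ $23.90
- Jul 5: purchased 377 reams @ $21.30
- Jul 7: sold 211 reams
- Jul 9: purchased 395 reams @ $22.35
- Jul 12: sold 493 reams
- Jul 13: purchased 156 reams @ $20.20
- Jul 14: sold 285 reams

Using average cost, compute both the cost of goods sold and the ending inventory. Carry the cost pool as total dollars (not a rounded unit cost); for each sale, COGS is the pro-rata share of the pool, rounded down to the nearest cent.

After Jul 3: 140 on hand, pool $3,346.00 (≈ $23.9000 each)
After Jul 5: 517 on hand, pool $11,376.10 (≈ $22.0041 each)
Jul 7, sell 211: 211/517 × $11,376.10 → $4,642.85
After Jul 9: 701 on hand, pool $15,561.50 (≈ $22.1990 each)
Jul 12, sell 493: 493/701 × $15,561.50 → $10,944.10
After Jul 13: 364 on hand, pool $7,768.60 (≈ $21.3423 each)
Jul 14, sell 285: 285/364 × $7,768.60 → $6,082.55
Total COGS = $4,642.85 + $10,944.10 + $6,082.55 = $21,669.50
Ending inventory (cost pool remaining) = $1,686.05

COGS = $21,669.50; ending inventory = $1,686.05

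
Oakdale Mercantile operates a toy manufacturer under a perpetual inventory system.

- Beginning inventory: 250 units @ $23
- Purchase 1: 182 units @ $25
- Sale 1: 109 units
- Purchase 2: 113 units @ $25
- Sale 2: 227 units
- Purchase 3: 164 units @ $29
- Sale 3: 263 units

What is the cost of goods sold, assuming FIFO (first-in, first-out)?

COGS = $14,691

Sale 1 (109) [FIFO — oldest first]: 109 @ $23 = $2,507
Sale 2 (227) [FIFO — oldest first]: 141 @ $23 + 86 @ $25 = $5,393
Sale 3 (263) [FIFO — oldest first]: 96 @ $25 + 113 @ $25 + 54 @ $29 = $6,791
Total COGS = $2,507 + $5,393 + $6,791 = $14,691
Ending inventory: 110 @ $29 = $3,190
Check: goods available $17,881 = COGS $14,691 + ending $3,190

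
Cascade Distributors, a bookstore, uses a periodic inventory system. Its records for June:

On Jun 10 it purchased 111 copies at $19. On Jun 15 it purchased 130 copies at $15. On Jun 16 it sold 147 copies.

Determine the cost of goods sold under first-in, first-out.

COGS = $2,649

Jun 16, 147 sold [FIFO — oldest first]: 111 @ $19 + 36 @ $15 = $2,649
Ending inventory: 94 @ $15 = $1,410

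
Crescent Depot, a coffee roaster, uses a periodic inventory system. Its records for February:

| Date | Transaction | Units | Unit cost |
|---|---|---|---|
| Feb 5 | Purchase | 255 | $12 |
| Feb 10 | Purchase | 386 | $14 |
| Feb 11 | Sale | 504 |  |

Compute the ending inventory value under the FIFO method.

Feb 11, 504 sold [FIFO — oldest first]: 255 @ $12 + 249 @ $14 = $6,546
Ending inventory: 137 @ $14 = $1,918

Ending inventory = $1,918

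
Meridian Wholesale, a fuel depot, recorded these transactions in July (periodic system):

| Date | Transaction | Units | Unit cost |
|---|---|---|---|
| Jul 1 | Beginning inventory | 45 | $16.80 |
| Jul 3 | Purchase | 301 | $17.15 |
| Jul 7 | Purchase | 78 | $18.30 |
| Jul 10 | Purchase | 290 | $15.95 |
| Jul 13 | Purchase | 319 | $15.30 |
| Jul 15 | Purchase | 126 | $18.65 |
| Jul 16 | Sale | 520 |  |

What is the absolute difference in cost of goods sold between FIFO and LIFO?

FIFO COGS: 45 @ $16.80 + 301 @ $17.15 + 78 @ $18.30 + 96 @ $15.95 = $8,876.75
LIFO COGS: 126 @ $18.65 + 319 @ $15.30 + 75 @ $15.95 = $8,426.85
Difference = |$8,876.75 − $8,426.85| = $449.90

$449.90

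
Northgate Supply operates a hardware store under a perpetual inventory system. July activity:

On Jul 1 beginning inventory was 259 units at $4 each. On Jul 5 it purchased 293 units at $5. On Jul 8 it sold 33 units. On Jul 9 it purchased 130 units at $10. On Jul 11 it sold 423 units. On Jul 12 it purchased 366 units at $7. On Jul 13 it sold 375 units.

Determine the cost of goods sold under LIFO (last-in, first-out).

Jul 8, 33 sold [LIFO — newest first]: 33 @ $5 = $165
Jul 11, 423 sold [LIFO — newest first]: 130 @ $10 + 260 @ $5 + 33 @ $4 = $2,732
Jul 13, 375 sold [LIFO — newest first]: 366 @ $7 + 9 @ $4 = $2,598
Total COGS = $165 + $2,732 + $2,598 = $5,495
Ending inventory: 217 @ $4 = $868
Check: goods available $6,363 = COGS $5,495 + ending $868

COGS = $5,495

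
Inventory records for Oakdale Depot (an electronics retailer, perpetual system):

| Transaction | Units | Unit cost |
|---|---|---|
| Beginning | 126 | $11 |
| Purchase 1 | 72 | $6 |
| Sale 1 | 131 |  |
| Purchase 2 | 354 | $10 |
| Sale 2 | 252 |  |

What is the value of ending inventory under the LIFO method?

Ending inventory = $1,757

Sale 1 (131) [LIFO — newest first]: 72 @ $6 + 59 @ $11 = $1,081
Sale 2 (252) [LIFO — newest first]: 252 @ $10 = $2,520
Total COGS = $1,081 + $2,520 = $3,601
Ending inventory: 67 @ $11 + 102 @ $10 = $1,757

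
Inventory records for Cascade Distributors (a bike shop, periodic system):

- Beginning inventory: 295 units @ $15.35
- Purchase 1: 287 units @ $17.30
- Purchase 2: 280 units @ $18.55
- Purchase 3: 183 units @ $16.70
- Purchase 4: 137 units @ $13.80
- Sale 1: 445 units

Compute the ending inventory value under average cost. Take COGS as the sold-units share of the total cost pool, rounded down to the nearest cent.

Ending inventory = $12,242.22

Sale 1, sell 445: 445/1182 × $19,634.05 → $7,391.83
Ending inventory (cost pool remaining) = $12,242.22
Check: goods available $19,634.05 = COGS $7,391.83 + ending $12,242.22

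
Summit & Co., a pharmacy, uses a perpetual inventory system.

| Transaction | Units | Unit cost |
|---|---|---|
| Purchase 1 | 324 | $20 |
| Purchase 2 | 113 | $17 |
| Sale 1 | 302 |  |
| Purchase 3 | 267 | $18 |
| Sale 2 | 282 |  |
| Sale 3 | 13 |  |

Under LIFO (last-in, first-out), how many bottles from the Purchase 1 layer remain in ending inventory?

107

Sale 1 (302) [LIFO — newest first]: 113 @ $17 + 189 @ $20 = $5,701
Sale 2 (282) [LIFO — newest first]: 267 @ $18 + 15 @ $20 = $5,106
Sale 3 (13) [LIFO — newest first]: 13 @ $20 = $260
Total COGS = $5,701 + $5,106 + $260 = $11,067
Ending inventory: 107 @ $20 = $2,140
Check: goods available $13,207 = COGS $11,067 + ending $2,140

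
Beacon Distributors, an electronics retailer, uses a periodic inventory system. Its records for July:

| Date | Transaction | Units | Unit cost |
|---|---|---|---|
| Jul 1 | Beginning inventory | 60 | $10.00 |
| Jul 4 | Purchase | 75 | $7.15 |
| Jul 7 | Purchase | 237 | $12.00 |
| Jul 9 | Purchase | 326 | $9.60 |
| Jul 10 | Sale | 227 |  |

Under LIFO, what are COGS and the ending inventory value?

COGS = $2,179.20; ending inventory = $4,930.65

Jul 10, 227 sold [LIFO — newest first]: 227 @ $9.60 = $2,179.20
Ending inventory: 60 @ $10.00 + 75 @ $7.15 + 237 @ $12.00 + 99 @ $9.60 = $4,930.65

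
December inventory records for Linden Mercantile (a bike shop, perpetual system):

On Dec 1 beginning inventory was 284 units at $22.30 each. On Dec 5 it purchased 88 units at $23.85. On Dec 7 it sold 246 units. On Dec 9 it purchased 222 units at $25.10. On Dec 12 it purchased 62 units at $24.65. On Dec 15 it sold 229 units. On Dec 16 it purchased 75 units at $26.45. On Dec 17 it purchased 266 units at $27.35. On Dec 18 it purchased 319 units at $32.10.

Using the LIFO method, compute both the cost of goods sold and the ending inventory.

Dec 7, 246 sold [LIFO — newest first]: 88 @ $23.85 + 158 @ $22.30 = $5,622.20
Dec 15, 229 sold [LIFO — newest first]: 62 @ $24.65 + 167 @ $25.10 = $5,720.00
Total COGS = $5,622.20 + $5,720.00 = $11,342.20
Ending inventory: 126 @ $22.30 + 55 @ $25.10 + 75 @ $26.45 + 266 @ $27.35 + 319 @ $32.10 = $23,689.05
Check: goods available $35,031.25 = COGS $11,342.20 + ending $23,689.05

COGS = $11,342.20; ending inventory = $23,689.05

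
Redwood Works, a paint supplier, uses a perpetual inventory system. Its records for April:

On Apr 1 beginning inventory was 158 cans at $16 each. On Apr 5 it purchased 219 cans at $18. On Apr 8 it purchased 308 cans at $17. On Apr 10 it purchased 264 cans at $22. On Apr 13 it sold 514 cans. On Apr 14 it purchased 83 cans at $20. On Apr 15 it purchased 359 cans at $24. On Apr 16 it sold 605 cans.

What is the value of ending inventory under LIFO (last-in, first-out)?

Ending inventory = $4,580

Apr 13, 514 sold [LIFO — newest first]: 264 @ $22 + 250 @ $17 = $10,058
Apr 16, 605 sold [LIFO — newest first]: 359 @ $24 + 83 @ $20 + 58 @ $17 + 105 @ $18 = $13,152
Total COGS = $10,058 + $13,152 = $23,210
Ending inventory: 158 @ $16 + 114 @ $18 = $4,580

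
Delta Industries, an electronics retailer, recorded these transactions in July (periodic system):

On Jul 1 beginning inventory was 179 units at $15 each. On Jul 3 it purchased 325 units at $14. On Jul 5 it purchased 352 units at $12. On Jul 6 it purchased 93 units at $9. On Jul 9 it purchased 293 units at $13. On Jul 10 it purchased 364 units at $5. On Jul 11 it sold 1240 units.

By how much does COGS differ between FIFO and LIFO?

$3,457

FIFO COGS: 179 @ $15 + 325 @ $14 + 352 @ $12 + 93 @ $9 + 291 @ $13 = $16,079
LIFO COGS: 364 @ $5 + 293 @ $13 + 93 @ $9 + 352 @ $12 + 138 @ $14 = $12,622
Difference = |$16,079 − $12,622| = $3,457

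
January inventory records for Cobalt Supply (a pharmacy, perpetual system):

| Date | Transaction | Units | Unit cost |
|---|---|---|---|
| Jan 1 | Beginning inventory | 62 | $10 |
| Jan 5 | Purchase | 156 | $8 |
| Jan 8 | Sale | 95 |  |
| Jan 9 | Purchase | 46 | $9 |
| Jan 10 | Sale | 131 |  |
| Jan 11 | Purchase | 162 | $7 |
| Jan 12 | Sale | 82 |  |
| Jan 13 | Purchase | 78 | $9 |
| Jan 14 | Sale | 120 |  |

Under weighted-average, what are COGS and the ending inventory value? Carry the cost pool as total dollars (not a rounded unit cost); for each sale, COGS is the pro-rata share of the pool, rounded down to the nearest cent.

COGS = $3,510.84; ending inventory = $607.16

After Jan 1: 62 on hand, pool $620.00 (≈ $10.0000 each)
After Jan 5: 218 on hand, pool $1,868.00 (≈ $8.5688 each)
Jan 8, sell 95: 95/218 × $1,868.00 → $814.03
After Jan 9: 169 on hand, pool $1,467.97 (≈ $8.6862 each)
Jan 10, sell 131: 131/169 × $1,467.97 → $1,137.89
After Jan 11: 200 on hand, pool $1,464.08 (≈ $7.3204 each)
Jan 12, sell 82: 82/200 × $1,464.08 → $600.27
After Jan 13: 196 on hand, pool $1,565.81 (≈ $7.9888 each)
Jan 14, sell 120: 120/196 × $1,565.81 → $958.65
Total COGS = $814.03 + $1,137.89 + $600.27 + $958.65 = $3,510.84
Ending inventory (cost pool remaining) = $607.16
Check: goods available $4,118.00 = COGS $3,510.84 + ending $607.16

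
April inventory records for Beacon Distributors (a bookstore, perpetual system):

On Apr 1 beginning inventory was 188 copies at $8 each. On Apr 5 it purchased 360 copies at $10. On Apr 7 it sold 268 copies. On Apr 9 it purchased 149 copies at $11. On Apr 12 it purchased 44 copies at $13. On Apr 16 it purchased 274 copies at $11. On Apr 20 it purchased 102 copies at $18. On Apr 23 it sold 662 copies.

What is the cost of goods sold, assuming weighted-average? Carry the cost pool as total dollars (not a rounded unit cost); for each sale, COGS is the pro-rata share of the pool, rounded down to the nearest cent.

After Apr 1: 188 on hand, pool $1,504.00 (≈ $8.0000 each)
After Apr 5: 548 on hand, pool $5,104.00 (≈ $9.3139 each)
Apr 7, sell 268: 268/548 × $5,104.00 → $2,496.11
After Apr 9: 429 on hand, pool $4,246.89 (≈ $9.8995 each)
After Apr 12: 473 on hand, pool $4,818.89 (≈ $10.1879 each)
After Apr 16: 747 on hand, pool $7,832.89 (≈ $10.4858 each)
After Apr 20: 849 on hand, pool $9,668.89 (≈ $11.3886 each)
Apr 23, sell 662: 662/849 × $9,668.89 → $7,539.22
Total COGS = $2,496.11 + $7,539.22 = $10,035.33
Ending inventory (cost pool remaining) = $2,129.67

COGS = $10,035.33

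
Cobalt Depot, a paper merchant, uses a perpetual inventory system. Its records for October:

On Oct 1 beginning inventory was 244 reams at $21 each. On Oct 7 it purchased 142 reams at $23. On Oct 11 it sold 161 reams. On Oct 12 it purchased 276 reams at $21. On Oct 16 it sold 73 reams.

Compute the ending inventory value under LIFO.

Ending inventory = $8,988

Oct 11, 161 sold [LIFO — newest first]: 142 @ $23 + 19 @ $21 = $3,665
Oct 16, 73 sold [LIFO — newest first]: 73 @ $21 = $1,533
Total COGS = $3,665 + $1,533 = $5,198
Ending inventory: 225 @ $21 + 203 @ $21 = $8,988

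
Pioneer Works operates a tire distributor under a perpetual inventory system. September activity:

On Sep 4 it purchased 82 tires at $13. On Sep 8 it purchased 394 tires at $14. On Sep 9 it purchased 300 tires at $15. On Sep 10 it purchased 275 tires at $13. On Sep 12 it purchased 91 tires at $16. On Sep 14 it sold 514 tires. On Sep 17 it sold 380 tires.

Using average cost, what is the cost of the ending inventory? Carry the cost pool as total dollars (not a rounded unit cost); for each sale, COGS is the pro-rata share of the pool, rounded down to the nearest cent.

After Sep 4: 82 on hand, pool $1,066.00 (≈ $13.0000 each)
After Sep 8: 476 on hand, pool $6,582.00 (≈ $13.8277 each)
After Sep 9: 776 on hand, pool $11,082.00 (≈ $14.2809 each)
After Sep 10: 1051 on hand, pool $14,657.00 (≈ $13.9458 each)
After Sep 12: 1142 on hand, pool $16,113.00 (≈ $14.1095 each)
Sep 14, sell 514: 514/1142 × $16,113.00 → $7,252.26
Sep 17, sell 380: 380/628 × $8,860.74 → $5,361.59
Total COGS = $7,252.26 + $5,361.59 = $12,613.85
Ending inventory (cost pool remaining) = $3,499.15

Ending inventory = $3,499.15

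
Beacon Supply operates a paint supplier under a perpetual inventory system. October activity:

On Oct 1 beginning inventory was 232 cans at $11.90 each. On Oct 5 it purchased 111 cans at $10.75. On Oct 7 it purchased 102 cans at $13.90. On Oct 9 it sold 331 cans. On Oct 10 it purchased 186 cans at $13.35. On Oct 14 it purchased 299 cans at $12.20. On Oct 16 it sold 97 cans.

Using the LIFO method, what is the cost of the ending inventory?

Oct 9, 331 sold [LIFO — newest first]: 102 @ $13.90 + 111 @ $10.75 + 118 @ $11.90 = $4,015.25
Oct 16, 97 sold [LIFO — newest first]: 97 @ $12.20 = $1,183.40
Total COGS = $4,015.25 + $1,183.40 = $5,198.65
Ending inventory: 114 @ $11.90 + 186 @ $13.35 + 202 @ $12.20 = $6,304.10
Check: goods available $11,502.75 = COGS $5,198.65 + ending $6,304.10

Ending inventory = $6,304.10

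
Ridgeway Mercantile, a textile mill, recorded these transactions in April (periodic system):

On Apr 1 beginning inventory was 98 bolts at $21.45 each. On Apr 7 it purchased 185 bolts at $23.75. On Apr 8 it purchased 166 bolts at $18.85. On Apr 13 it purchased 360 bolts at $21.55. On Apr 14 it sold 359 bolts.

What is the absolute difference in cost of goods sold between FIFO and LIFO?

$192.00

FIFO COGS: 98 @ $21.45 + 185 @ $23.75 + 76 @ $18.85 = $7,928.45
LIFO COGS: 359 @ $21.55 = $7,736.45
Difference = |$7,928.45 − $7,736.45| = $192.00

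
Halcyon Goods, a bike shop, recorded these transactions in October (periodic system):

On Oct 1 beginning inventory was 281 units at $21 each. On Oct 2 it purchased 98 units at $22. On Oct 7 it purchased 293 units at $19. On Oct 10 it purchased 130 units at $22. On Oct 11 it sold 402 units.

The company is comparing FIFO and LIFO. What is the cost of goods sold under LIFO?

COGS = $8,028

FIFO COGS: 281 @ $21 + 98 @ $22 + 23 @ $19 = $8,494
LIFO COGS: 130 @ $22 + 272 @ $19 = $8,028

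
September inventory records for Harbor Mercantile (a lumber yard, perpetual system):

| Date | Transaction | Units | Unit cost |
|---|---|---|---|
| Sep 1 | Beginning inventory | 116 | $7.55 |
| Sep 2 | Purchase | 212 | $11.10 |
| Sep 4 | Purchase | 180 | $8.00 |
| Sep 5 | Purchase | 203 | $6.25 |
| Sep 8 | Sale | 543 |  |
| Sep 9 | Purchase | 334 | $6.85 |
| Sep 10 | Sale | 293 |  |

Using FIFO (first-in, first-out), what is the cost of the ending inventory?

Ending inventory = $1,431.65

Sep 8, 543 sold [FIFO — oldest first]: 116 @ $7.55 + 212 @ $11.10 + 180 @ $8.00 + 35 @ $6.25 = $4,887.75
Sep 10, 293 sold [FIFO — oldest first]: 168 @ $6.25 + 125 @ $6.85 = $1,906.25
Total COGS = $4,887.75 + $1,906.25 = $6,794.00
Ending inventory: 209 @ $6.85 = $1,431.65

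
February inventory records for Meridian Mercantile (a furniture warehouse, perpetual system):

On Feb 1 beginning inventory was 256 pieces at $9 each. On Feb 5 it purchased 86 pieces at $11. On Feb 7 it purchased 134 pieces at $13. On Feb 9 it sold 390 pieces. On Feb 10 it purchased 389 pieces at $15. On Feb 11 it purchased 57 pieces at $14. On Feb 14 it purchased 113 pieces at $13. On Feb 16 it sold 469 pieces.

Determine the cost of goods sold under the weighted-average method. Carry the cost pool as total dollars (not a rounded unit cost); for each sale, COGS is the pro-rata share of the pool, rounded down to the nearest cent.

After Feb 1: 256 on hand, pool $2,304.00 (≈ $9.0000 each)
After Feb 5: 342 on hand, pool $3,250.00 (≈ $9.5029 each)
After Feb 7: 476 on hand, pool $4,992.00 (≈ $10.4874 each)
Feb 9, sell 390: 390/476 × $4,992.00 → $4,090.08
After Feb 10: 475 on hand, pool $6,736.92 (≈ $14.1830 each)
After Feb 11: 532 on hand, pool $7,534.92 (≈ $14.1634 each)
After Feb 14: 645 on hand, pool $9,003.92 (≈ $13.9596 each)
Feb 16, sell 469: 469/645 × $9,003.92 → $6,547.03
Total COGS = $4,090.08 + $6,547.03 = $10,637.11
Ending inventory (cost pool remaining) = $2,456.89
Check: goods available $13,094.00 = COGS $10,637.11 + ending $2,456.89

COGS = $10,637.11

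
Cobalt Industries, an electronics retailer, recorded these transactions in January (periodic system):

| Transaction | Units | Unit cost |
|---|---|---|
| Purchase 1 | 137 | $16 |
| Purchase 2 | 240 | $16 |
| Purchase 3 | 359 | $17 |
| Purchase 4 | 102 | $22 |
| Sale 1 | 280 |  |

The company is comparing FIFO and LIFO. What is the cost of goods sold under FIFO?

COGS = $4,480

FIFO COGS: 137 @ $16 + 143 @ $16 = $4,480
LIFO COGS: 102 @ $22 + 178 @ $17 = $5,270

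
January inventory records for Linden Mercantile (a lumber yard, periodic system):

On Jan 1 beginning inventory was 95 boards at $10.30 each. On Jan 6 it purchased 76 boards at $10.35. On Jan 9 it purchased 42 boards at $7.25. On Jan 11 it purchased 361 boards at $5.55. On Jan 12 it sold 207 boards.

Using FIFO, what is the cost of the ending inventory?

Jan 12, 207 sold [FIFO — oldest first]: 95 @ $10.30 + 76 @ $10.35 + 36 @ $7.25 = $2,026.10
Ending inventory: 6 @ $7.25 + 361 @ $5.55 = $2,047.05

Ending inventory = $2,047.05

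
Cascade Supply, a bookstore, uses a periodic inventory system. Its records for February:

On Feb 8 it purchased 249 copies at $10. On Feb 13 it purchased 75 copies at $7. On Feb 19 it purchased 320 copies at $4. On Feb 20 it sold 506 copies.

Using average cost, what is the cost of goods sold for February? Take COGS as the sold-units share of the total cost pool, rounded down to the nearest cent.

Feb 20, sell 506: 506/644 × $4,295.00 → $3,374.64
Ending inventory (cost pool remaining) = $920.36

COGS = $3,374.64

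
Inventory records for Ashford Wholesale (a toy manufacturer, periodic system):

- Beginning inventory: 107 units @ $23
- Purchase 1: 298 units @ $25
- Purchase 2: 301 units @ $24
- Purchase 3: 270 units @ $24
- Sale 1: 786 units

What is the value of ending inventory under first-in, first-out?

Sale 1 (786) [FIFO — oldest first]: 107 @ $23 + 298 @ $25 + 301 @ $24 + 80 @ $24 = $19,055
Ending inventory: 190 @ $24 = $4,560

Ending inventory = $4,560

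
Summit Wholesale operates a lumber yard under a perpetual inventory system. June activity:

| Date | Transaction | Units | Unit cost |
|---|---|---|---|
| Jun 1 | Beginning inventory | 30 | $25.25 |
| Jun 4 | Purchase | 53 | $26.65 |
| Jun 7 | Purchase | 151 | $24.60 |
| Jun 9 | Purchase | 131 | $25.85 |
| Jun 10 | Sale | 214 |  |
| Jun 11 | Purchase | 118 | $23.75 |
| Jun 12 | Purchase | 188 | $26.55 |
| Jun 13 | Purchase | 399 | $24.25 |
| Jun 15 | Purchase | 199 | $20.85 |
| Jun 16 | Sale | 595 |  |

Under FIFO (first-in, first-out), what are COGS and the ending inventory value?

COGS = $20,411.30; ending inventory = $10,478.40

Jun 10, 214 sold [FIFO — oldest first]: 30 @ $25.25 + 53 @ $26.65 + 131 @ $24.60 = $5,392.55
Jun 16, 595 sold [FIFO — oldest first]: 20 @ $24.60 + 131 @ $25.85 + 118 @ $23.75 + 188 @ $26.55 + 138 @ $24.25 = $15,018.75
Total COGS = $5,392.55 + $15,018.75 = $20,411.30
Ending inventory: 261 @ $24.25 + 199 @ $20.85 = $10,478.40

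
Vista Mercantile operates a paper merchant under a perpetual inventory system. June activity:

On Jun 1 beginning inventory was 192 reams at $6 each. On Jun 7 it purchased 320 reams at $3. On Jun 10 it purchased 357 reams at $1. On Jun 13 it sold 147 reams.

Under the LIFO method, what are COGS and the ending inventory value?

Jun 13, 147 sold [LIFO — newest first]: 147 @ $1 = $147
Ending inventory: 192 @ $6 + 320 @ $3 + 210 @ $1 = $2,322

COGS = $147; ending inventory = $2,322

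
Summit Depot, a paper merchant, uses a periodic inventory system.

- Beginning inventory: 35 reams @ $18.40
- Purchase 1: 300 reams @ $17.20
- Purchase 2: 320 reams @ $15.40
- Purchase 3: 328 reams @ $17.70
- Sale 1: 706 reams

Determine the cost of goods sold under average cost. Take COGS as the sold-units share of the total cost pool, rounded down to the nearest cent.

COGS = $11,877.46

Sale 1, sell 706: 706/983 × $16,537.60 → $11,877.46
Ending inventory (cost pool remaining) = $4,660.14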